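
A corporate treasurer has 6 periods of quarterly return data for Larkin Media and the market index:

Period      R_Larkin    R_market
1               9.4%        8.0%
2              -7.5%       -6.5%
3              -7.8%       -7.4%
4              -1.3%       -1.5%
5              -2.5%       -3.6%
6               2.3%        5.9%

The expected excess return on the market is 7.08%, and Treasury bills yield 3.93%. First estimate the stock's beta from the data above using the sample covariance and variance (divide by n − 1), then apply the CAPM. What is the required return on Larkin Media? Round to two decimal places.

Mean R_i = (9.4 − 7.5 − 7.8 − 1.3 − 2.5 + 2.3) / 6 = -1.2333%
Mean R_m = (8.0 − 6.5 − 7.4 − 1.5 − 3.6 + 5.9) / 6 = -0.8500%
Σ(R_i − R̄_i)(R_m − R̄_m) = 199.9000  ⇒  Cov = 199.9000 / 5 = 39.9800
Σ(R_m − R̄_m)² = 206.6950  ⇒  Var(R_m) = 206.6950 / 5 = 41.3390
β = Cov / Var(R_m) = 39.9800 / 41.3390 = 0.9671
E(R) = R_f + β × MRP = 3.93% + 0.9671 × 7.08% = 10.78%

10.78%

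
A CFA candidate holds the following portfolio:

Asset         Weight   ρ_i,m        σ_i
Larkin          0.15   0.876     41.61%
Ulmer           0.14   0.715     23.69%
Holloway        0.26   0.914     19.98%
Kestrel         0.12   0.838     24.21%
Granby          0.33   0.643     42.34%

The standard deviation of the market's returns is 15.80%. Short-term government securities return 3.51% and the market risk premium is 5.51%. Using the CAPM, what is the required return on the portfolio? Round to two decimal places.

β_Larkin = 0.876 × 41.61% / 15.80% = 2.3070
β_Ulmer = 0.715 × 23.69% / 15.80% = 1.0720
β_Holloway = 0.914 × 19.98% / 15.80% = 1.1558
β_Kestrel = 0.838 × 24.21% / 15.80% = 1.2840
β_Granby = 0.643 × 42.34% / 15.80% = 1.7231
β_P = Σ w_i β_i = 0.15×2.3070 + 0.14×1.0720 + 0.26×1.1558 + 0.12×1.2840 + 0.33×1.7231 = 1.5193
E(R_P) = R_f + β_P × MRP = 3.51% + 1.5193 × 5.51% = 11.88%

11.88%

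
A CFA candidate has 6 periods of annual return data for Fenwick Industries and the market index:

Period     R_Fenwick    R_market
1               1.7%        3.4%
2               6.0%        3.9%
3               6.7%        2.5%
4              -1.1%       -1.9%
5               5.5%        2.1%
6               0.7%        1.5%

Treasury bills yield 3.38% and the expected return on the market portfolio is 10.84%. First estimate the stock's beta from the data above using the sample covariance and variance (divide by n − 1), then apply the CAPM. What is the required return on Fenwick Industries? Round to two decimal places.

11.54%

Mean R_i = (1.7 + 6.0 + 6.7 − 1.1 + 5.5 + 0.7) / 6 = 3.2500%
Mean R_m = (3.4 + 3.9 + 2.5 − 1.9 + 2.1 + 1.5) / 6 = 1.9167%
Σ(R_i − R̄_i)(R_m − R̄_m) = 23.2450  ⇒  Cov = 23.2450 / 5 = 4.6490
Σ(R_m − R̄_m)² = 21.2483  ⇒  Var(R_m) = 21.2483 / 5 = 4.2497
β = Cov / Var(R_m) = 4.6490 / 4.2497 = 1.0940
MRP = 10.84% − 3.38% = 7.46%
E(R) = R_f + β × MRP = 3.38% + 1.0940 × 7.46% = 11.54%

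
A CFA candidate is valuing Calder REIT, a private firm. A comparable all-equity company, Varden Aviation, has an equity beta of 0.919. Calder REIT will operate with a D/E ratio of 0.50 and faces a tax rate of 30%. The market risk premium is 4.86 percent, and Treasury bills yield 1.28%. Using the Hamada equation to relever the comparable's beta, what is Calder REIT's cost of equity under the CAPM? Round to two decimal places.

β_L = β_U × [1 + (1 − t)(D/E)] = 0.919 × [1 + (1 − 0.30) × 0.50]
    = 0.919 × [1 + 0.70 × 0.50] = 0.919 × 1.3500 = 1.2407
E(R) = R_f + β_L × MRP = 1.28% + 1.2407 × 4.86% = 7.31%

7.31%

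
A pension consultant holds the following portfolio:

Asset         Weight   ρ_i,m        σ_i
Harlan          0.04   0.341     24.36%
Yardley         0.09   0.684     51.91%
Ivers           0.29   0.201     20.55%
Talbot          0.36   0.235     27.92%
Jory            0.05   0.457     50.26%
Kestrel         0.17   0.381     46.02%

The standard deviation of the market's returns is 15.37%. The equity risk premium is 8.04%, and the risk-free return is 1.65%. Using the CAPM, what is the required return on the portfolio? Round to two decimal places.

β_Harlan = 0.341 × 24.36% / 15.37% = 0.5405
β_Yardley = 0.684 × 51.91% / 15.37% = 2.3101
β_Ivers = 0.201 × 20.55% / 15.37% = 0.2687
β_Talbot = 0.235 × 27.92% / 15.37% = 0.4269
β_Jory = 0.457 × 50.26% / 15.37% = 1.4944
β_Kestrel = 0.381 × 46.02% / 15.37% = 1.1408
β_P = Σ w_i β_i = 0.04×0.5405 + 0.09×2.3101 + 0.29×0.2687 + 0.36×0.4269 + 0.05×1.4944 + 0.17×1.1408 = 0.7298
E(R_P) = R_f + β_P × MRP = 1.65% + 0.7298 × 8.04% = 7.52%

7.52%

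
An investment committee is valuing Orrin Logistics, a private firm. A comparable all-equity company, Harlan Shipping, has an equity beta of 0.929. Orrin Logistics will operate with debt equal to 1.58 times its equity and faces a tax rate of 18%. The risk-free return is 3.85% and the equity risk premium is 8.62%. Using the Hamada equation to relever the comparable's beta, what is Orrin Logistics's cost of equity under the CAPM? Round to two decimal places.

β_L = β_U × [1 + (1 − t)(D/E)] = 0.929 × [1 + (1 − 0.18) × 1.58]
    = 0.929 × [1 + 0.82 × 1.58] = 0.929 × 2.2956 = 2.1326
E(R) = R_f + β_L × MRP = 3.85% + 2.1326 × 8.62% = 22.23%

22.23%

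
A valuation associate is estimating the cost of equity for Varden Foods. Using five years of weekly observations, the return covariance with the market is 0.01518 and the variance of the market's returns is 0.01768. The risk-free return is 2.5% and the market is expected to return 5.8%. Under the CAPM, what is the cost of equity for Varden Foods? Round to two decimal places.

5.33%

β = Cov(R_i, R_m) / Var(R_m) = 0.01518 / 0.01768 = 0.8586
MRP = 5.8% − 2.5% = 3.30%
E(R) = R_f + β × MRP = 2.5% + 0.8586 × 3.3% = 5.33%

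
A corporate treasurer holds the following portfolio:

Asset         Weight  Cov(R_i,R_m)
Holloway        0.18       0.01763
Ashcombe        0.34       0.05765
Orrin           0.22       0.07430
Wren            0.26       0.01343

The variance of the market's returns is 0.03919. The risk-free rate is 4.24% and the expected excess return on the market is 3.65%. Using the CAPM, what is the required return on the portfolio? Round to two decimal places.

8.21%

β_Holloway = 0.01763 / 0.03919 = 0.4499
β_Ashcombe = 0.05765 / 0.03919 = 1.4710
β_Orrin = 0.07430 / 0.03919 = 1.8959
β_Wren = 0.01343 / 0.03919 = 0.3427
β_P = Σ w_i β_i = 0.18×0.4499 + 0.34×1.4710 + 0.22×1.8959 + 0.26×0.3427 = 1.0873
E(R_P) = R_f + β_P × MRP = 4.24% + 1.0873 × 3.65% = 8.21%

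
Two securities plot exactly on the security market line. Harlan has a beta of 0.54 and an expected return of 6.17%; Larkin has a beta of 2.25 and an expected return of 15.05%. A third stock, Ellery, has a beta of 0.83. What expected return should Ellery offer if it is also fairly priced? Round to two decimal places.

MRP (SML slope) = (15.05% − 6.17%) / (2.25 − 0.54) = 8.88% / 1.71 = 5.1930%
R_f (intercept) = 6.17% − 0.54 × 5.1930% = 3.3658%
E(R_Ellery) = R_f + β × MRP = 3.3658% + 0.83 × 5.1930% = 7.68%

7.68%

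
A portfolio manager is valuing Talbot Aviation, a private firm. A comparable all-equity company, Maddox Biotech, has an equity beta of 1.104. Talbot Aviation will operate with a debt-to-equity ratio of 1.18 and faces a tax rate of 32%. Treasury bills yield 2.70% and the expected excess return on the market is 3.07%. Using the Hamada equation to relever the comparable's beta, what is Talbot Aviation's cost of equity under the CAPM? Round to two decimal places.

β_L = β_U × [1 + (1 − t)(D/E)] = 1.104 × [1 + (1 − 0.32) × 1.18]
    = 1.104 × [1 + 0.68 × 1.18] = 1.104 × 1.8024 = 1.9898
E(R) = R_f + β_L × MRP = 2.70% + 1.9898 × 3.07% = 8.81%

8.81%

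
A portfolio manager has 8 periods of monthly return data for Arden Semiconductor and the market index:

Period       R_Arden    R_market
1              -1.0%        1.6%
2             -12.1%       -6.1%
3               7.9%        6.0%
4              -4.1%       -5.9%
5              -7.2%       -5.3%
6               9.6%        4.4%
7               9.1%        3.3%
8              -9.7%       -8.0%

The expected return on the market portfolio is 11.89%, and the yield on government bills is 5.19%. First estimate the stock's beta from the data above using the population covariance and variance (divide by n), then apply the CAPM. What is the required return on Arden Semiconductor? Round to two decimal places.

Mean R_i = (-1.0 − 12.1 + 7.9 − 4.1 − 7.2 + 9.6 + 9.1 − 9.7) / 8 = -0.9375%
Mean R_m = (1.6 − 6.1 + 6.0 − 5.9 − 5.3 + 4.4 + 3.3 − 8.0) / 8 = -1.2500%
Σ(R_i − R̄_i)(R_m − R̄_m) = 322.4550  ⇒  Cov = 322.4550 / 8 = 40.3069
Σ(R_m − R̄_m)² = 220.4200  ⇒  Var(R_m) = 220.4200 / 8 = 27.5525
β = Cov / Var(R_m) = 40.3069 / 27.5525 = 1.4629
MRP = 11.89% − 5.19% = 6.70%
E(R) = R_f + β × MRP = 5.19% + 1.4629 × 6.70% = 14.99%

14.99%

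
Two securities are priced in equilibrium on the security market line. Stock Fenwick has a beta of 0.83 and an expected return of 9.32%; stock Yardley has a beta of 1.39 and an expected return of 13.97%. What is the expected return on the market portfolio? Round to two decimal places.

10.73%

Both satisfy E(R) = R_f + β·MRP, so the slope of the SML is
MRP = (13.97% − 9.32%) / (1.39 − 0.83) = 4.65% / 0.56 = 8.3036%
R_f = E(R_Fenwick) − β_Fenwick·MRP = 9.32% − 0.83 × 8.3036% = 2.4280%
E(R_m) = R_f + MRP = 2.4280% + 8.3036% = 10.73%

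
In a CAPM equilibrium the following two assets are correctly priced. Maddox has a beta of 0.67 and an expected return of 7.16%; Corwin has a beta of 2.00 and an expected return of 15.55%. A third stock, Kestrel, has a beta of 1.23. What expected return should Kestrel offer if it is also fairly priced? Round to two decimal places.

10.69%

MRP (SML slope) = (15.55% − 7.16%) / (2.00 − 0.67) = 8.39% / 1.33 = 6.3083%
R_f (intercept) = 7.16% − 0.67 × 6.3083% = 2.9334%
E(R_Kestrel) = R_f + β × MRP = 2.9334% + 1.23 × 6.3083% = 10.69%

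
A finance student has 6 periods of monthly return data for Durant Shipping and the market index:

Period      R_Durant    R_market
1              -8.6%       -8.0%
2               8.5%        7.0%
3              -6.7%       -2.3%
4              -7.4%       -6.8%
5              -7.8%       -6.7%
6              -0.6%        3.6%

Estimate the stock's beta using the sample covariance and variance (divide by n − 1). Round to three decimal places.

1.006

Mean R_i = (-8.6 + 8.5 − 6.7 − 7.4 − 7.8 − 0.6) / 6 = -3.7667%
Mean R_m = (-8.0 + 7.0 − 2.3 − 6.8 − 6.7 + 3.6) / 6 = -2.2000%
Σ(R_i − R̄_i)(R_m − R̄_m) = 194.4100  ⇒  Cov = 194.4100 / 5 = 38.8820
Σ(R_m − R̄_m)² = 193.3400  ⇒  Var(R_m) = 193.3400 / 5 = 38.6680
β = Cov / Var(R_m) = 38.8820 / 38.6680 = 1.0055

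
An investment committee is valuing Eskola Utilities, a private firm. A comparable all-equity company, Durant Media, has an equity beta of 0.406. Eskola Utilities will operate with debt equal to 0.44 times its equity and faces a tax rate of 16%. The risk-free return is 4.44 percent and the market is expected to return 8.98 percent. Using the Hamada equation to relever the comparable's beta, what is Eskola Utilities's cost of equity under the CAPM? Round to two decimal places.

6.96%

β_L = β_U × [1 + (1 − t)(D/E)] = 0.406 × [1 + (1 − 0.16) × 0.44]
    = 0.406 × [1 + 0.84 × 0.44] = 0.406 × 1.3696 = 0.5561
MRP = 8.98% − 4.44% = 4.54%
E(R) = R_f + β_L × MRP = 4.44% + 0.5561 × 4.54% = 6.96%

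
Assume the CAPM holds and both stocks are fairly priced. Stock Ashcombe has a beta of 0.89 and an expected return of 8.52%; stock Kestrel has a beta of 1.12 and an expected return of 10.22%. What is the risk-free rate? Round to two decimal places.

1.94%

Both satisfy E(R) = R_f + β·MRP, so the slope of the SML is
MRP = (10.22% − 8.52%) / (1.12 − 0.89) = 1.70% / 0.23 = 7.3913%
R_f = E(R_Ashcombe) − β_Ashcombe·MRP = 8.52% − 0.89 × 7.3913% = 1.9417%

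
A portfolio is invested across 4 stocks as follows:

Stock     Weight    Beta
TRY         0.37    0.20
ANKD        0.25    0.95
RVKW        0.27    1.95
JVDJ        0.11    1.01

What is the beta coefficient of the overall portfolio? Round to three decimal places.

β_P = Σ w_i β_i = 0.37×0.20 + 0.25×0.95 + 0.27×1.95 + 0.11×1.01 = 0.9491

0.949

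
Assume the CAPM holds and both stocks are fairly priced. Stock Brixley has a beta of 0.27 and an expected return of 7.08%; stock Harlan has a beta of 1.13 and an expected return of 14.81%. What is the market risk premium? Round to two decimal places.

Both satisfy E(R) = R_f + β·MRP, so the slope of the SML is
MRP = (14.81% − 7.08%) / (1.13 − 0.27) = 7.73% / 0.86 = 8.9884%

8.99%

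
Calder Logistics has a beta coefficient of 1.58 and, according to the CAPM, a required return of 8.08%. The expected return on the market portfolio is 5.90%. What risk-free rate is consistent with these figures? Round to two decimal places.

2.14%

E(R) = R_f + β(E(R_m) − R_f) = R_f(1 − β) + β·E(R_m)
8.08% = R_f × (1 − 1.58) + 1.58 × 5.90%
8.08% = R_f × -0.58 + 9.3220%
R_f = (8.08% − 9.3220%) / -0.58 = 2.14%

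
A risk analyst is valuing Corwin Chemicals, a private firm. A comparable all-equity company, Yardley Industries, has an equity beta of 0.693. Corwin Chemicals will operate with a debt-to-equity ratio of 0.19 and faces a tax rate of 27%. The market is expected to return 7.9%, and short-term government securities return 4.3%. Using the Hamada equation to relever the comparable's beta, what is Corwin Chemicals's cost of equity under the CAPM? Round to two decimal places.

7.14%

β_L = β_U × [1 + (1 − t)(D/E)] = 0.693 × [1 + (1 − 0.27) × 0.19]
    = 0.693 × [1 + 0.73 × 0.19] = 0.693 × 1.1387 = 0.7891
MRP = 7.9% − 4.3% = 3.60%
E(R) = R_f + β_L × MRP = 4.3% + 0.7891 × 3.6% = 7.14%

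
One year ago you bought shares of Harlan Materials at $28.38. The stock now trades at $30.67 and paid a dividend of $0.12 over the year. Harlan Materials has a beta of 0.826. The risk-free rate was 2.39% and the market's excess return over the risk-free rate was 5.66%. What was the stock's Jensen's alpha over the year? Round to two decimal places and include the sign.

Realised HPR = (P1 + D1 − P0) / P0 = (30.67 + 0.12 − 28.38) / 28.38 = 2.41 / 28.38 = 8.4919%
CAPM required = R_f + β·MRP = 2.39% + 0.826 × 5.66% = 7.06516%
α = realised − required = 8.4919% − 7.06516% = +1.43%

+1.43%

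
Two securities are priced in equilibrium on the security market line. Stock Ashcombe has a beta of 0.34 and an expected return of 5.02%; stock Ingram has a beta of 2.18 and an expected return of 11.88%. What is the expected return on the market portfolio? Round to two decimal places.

Both satisfy E(R) = R_f + β·MRP, so the slope of the SML is
MRP = (11.88% − 5.02%) / (2.18 − 0.34) = 6.86% / 1.84 = 3.7283%
R_f = E(R_Ashcombe) − β_Ashcombe·MRP = 5.02% − 0.34 × 3.7283% = 3.7524%
E(R_m) = R_f + MRP = 3.7524% + 3.7283% = 7.48%

7.48%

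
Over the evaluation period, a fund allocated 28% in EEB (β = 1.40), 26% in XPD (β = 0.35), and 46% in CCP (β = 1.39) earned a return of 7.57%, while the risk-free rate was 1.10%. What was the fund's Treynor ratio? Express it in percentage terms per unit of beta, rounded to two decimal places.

β_P = 0.28×1.40 + 0.26×0.35 + 0.46×1.39 = 1.1224
Treynor = (R_P − R_f) / β_P = (7.57% − 1.10%) / 1.1224 = 6.47% / 1.1224 = 5.76%

5.76%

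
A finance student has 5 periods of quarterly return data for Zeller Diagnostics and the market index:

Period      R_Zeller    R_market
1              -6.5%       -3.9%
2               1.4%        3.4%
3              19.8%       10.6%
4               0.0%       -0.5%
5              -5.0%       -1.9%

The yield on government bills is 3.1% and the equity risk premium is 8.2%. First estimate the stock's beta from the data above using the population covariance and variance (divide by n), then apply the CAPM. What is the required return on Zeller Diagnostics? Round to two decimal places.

Mean R_i = (-6.5 + 1.4 + 19.8 + 0.0 − 5.0) / 5 = 1.9400%
Mean R_m = (-3.9 + 3.4 + 10.6 − 0.5 − 1.9) / 5 = 1.5400%
Σ(R_i − R̄_i)(R_m − R̄_m) = 234.5520  ⇒  Cov = 234.5520 / 5 = 46.9104
Σ(R_m − R̄_m)² = 131.1320  ⇒  Var(R_m) = 131.1320 / 5 = 26.2264
β = Cov / Var(R_m) = 46.9104 / 26.2264 = 1.7887
E(R) = R_f + β × MRP = 3.1% + 1.7887 × 8.2% = 17.77%

17.77%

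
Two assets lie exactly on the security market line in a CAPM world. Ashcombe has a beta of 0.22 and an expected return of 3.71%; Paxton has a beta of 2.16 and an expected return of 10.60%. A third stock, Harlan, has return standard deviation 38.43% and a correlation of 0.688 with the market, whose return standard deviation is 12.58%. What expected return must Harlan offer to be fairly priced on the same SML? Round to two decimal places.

MRP = (10.60% − 3.71%) / (2.16 − 0.22) = 3.5515%
R_f = 3.71% − 0.22 × 3.5515% = 2.9287%
β_Harlan = ρ·σ_i/σ_m = 0.688 × 38.43 / 12.58 = 2.1017
E(R_Harlan) = R_f + β × MRP = 2.9287% + 2.1017 × 3.5515% = 10.39%

10.39%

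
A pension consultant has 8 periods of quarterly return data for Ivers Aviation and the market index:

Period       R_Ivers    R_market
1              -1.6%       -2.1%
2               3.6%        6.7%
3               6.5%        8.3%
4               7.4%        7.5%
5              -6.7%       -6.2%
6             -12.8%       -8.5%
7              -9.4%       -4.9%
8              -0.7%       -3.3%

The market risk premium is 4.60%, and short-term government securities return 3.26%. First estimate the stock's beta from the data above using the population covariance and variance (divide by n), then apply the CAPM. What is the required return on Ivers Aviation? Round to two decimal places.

8.03%

Mean R_i = (-1.6 + 3.6 + 6.5 + 7.4 − 6.7 − 12.8 − 9.4 − 0.7) / 8 = -1.7125%
Mean R_m = (-2.1 + 6.7 + 8.3 + 7.5 − 6.2 − 8.5 − 4.9 − 3.3) / 8 = -0.3125%
Σ(R_i − R̄_i)(R_m − R̄_m) = 331.3588  ⇒  Cov = 331.3588 / 8 = 41.4199
Σ(R_m − R̄_m)² = 319.2488  ⇒  Var(R_m) = 319.2488 / 8 = 39.9061
β = Cov / Var(R_m) = 41.4199 / 39.9061 = 1.0379
E(R) = R_f + β × MRP = 3.26% + 1.0379 × 4.60% = 8.03%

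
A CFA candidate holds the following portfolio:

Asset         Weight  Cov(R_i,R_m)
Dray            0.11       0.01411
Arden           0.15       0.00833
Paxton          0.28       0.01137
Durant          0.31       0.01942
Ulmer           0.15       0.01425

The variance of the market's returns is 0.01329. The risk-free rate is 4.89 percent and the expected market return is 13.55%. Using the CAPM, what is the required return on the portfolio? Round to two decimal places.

14.11%

β_Dray = 0.01411 / 0.01329 = 1.0617
β_Arden = 0.00833 / 0.01329 = 0.6268
β_Paxton = 0.01137 / 0.01329 = 0.8555
β_Durant = 0.01942 / 0.01329 = 1.4612
β_Ulmer = 0.01425 / 0.01329 = 1.0722
β_P = Σ w_i β_i = 0.11×1.0617 + 0.15×0.6268 + 0.28×0.8555 + 0.31×1.4612 + 0.15×1.0722 = 1.0641
MRP = 13.55% − 4.89% = 8.66%
E(R_P) = R_f + β_P × MRP = 4.89% + 1.0641 × 8.66% = 14.11%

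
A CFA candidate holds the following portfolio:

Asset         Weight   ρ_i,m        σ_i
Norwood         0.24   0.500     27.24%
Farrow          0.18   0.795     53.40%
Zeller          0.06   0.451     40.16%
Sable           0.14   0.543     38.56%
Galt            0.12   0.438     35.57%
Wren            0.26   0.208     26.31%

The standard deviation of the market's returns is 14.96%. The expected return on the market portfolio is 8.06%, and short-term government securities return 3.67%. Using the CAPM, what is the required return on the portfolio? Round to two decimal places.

β_Norwood = 0.500 × 27.24% / 14.96% = 0.9104
β_Farrow = 0.795 × 53.40% / 14.96% = 2.8378
β_Zeller = 0.451 × 40.16% / 14.96% = 1.2107
β_Sable = 0.543 × 38.56% / 14.96% = 1.3996
β_Galt = 0.438 × 35.57% / 14.96% = 1.0414
β_Wren = 0.208 × 26.31% / 14.96% = 0.3658
β_P = Σ w_i β_i = 0.24×0.9104 + 0.18×2.8378 + 0.06×1.2107 + 0.14×1.3996 + 0.12×1.0414 + 0.26×0.3658 = 1.2180
MRP = 8.06% − 3.67% = 4.39%
E(R_P) = R_f + β_P × MRP = 3.67% + 1.2180 × 4.39% = 9.02%

9.02%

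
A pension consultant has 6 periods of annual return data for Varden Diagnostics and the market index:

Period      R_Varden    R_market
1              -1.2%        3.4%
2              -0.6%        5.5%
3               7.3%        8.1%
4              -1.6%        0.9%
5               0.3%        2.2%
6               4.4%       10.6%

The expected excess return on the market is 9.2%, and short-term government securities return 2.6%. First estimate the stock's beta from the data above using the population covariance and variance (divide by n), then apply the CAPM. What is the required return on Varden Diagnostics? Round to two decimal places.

9.82%

Mean R_i = (-1.2 − 0.6 + 7.3 − 1.6 + 0.3 + 4.4) / 6 = 1.4333%
Mean R_m = (3.4 + 5.5 + 8.1 + 0.9 + 2.2 + 10.6) / 6 = 5.1167%
Σ(R_i − R̄_i)(R_m − R̄_m) = 53.6067  ⇒  Cov = 53.6067 / 6 = 8.9345
Σ(R_m − R̄_m)² = 68.3483  ⇒  Var(R_m) = 68.3483 / 6 = 11.3914
β = Cov / Var(R_m) = 8.9345 / 11.3914 = 0.7843
E(R) = R_f + β × MRP = 2.6% + 0.7843 × 9.2% = 9.82%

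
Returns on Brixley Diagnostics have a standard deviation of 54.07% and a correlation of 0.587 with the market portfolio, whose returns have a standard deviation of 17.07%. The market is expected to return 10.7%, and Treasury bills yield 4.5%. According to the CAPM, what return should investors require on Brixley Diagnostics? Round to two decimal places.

β = ρ × σ_i / σ_m = 0.587 × 54.07% / 17.07% = 1.8593
MRP = 10.7% − 4.5% = 6.20%
E(R) = 4.5% + 1.8593 × 6.2% = 16.03%

16.03%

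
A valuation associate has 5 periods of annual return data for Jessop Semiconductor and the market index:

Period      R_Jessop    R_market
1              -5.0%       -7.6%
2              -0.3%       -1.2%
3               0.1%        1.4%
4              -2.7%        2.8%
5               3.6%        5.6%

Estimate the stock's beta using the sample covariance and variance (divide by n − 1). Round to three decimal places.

0.519

Mean R_i = (-5.0 − 0.3 + 0.1 − 2.7 + 3.6) / 5 = -0.8600%
Mean R_m = (-7.6 − 1.2 + 1.4 + 2.8 + 5.6) / 5 = 0.2000%
Σ(R_i − R̄_i)(R_m − R̄_m) = 51.9600  ⇒  Cov = 51.9600 / 4 = 12.9900
Σ(R_m − R̄_m)² = 100.1600  ⇒  Var(R_m) = 100.1600 / 4 = 25.0400
β = Cov / Var(R_m) = 12.9900 / 25.0400 = 0.5188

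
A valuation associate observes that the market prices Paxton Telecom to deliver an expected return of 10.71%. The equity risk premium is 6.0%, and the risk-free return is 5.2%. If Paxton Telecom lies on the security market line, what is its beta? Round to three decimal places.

0.918

β = (E(R) − R_f) / MRP = (10.71% − 5.2%) / 6.0% = 5.51% / 6.0% = 0.918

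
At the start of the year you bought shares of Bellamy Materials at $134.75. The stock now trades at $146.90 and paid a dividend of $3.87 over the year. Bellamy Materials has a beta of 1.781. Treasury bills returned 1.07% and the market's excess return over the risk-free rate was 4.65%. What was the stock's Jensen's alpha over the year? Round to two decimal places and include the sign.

+2.54%

Realised HPR = (P1 + D1 − P0) / P0 = (146.90 + 3.87 − 134.75) / 134.75 = 16.02 / 134.75 = 11.8887%
CAPM required = R_f + β·MRP = 1.07% + 1.781 × 4.65% = 9.35165%
α = realised − required = 11.8887% − 9.35165% = +2.54%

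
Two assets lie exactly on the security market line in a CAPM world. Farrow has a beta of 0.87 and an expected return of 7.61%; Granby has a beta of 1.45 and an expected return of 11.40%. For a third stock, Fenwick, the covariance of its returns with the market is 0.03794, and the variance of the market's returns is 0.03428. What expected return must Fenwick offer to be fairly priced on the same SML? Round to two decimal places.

9.16%

MRP = (11.40% − 7.61%) / (1.45 − 0.87) = 6.5345%
R_f = 7.61% − 0.87 × 6.5345% = 1.9250%
β_Fenwick = Cov / Var(R_m) = 0.03794 / 0.03428 = 1.1068
E(R_Fenwick) = R_f + β × MRP = 1.9250% + 1.1068 × 6.5345% = 9.16%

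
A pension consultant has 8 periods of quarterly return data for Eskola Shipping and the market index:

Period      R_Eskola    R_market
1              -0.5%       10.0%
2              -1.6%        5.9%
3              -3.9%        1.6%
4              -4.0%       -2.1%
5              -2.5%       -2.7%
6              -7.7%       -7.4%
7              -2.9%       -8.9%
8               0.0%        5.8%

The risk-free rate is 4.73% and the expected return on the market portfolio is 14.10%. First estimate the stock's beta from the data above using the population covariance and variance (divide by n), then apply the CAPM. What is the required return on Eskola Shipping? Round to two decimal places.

7.21%

Mean R_i = (-0.5 − 1.6 − 3.9 − 4.0 − 2.5 − 7.7 − 2.9 + 0.0) / 8 = -2.8875%
Mean R_m = (10.0 + 5.9 + 1.6 − 2.1 − 2.7 − 7.4 − 8.9 + 5.8) / 8 = 0.2750%
Σ(R_i − R̄_i)(R_m − R̄_m) = 83.6125  ⇒  Cov = 83.6125 / 8 = 10.4516
Σ(R_m − R̄_m)² = 316.0750  ⇒  Var(R_m) = 316.0750 / 8 = 39.5094
β = Cov / Var(R_m) = 10.4516 / 39.5094 = 0.2645
MRP = 14.10% − 4.73% = 9.37%
E(R) = R_f + β × MRP = 4.73% + 0.2645 × 9.37% = 7.21%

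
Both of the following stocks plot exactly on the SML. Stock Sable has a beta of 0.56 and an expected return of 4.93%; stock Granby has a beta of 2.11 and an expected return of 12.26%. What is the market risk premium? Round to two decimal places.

4.73%

Both satisfy E(R) = R_f + β·MRP, so the slope of the SML is
MRP = (12.26% − 4.93%) / (2.11 − 0.56) = 7.33% / 1.55 = 4.7290%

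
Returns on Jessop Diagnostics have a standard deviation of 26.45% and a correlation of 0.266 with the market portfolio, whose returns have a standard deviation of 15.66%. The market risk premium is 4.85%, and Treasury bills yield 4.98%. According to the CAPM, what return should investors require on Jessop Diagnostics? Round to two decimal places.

7.16%

β = ρ × σ_i / σ_m = 0.266 × 26.45% / 15.66% = 0.4493
E(R) = 4.98% + 0.4493 × 4.85% = 7.16%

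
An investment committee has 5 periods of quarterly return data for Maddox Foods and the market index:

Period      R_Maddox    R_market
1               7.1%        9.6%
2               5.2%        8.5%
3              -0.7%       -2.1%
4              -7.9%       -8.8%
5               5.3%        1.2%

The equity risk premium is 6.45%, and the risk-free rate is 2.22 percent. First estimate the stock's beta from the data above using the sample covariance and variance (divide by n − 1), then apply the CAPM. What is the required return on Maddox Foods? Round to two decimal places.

7.04%

Mean R_i = (7.1 + 5.2 − 0.7 − 7.9 + 5.3) / 5 = 1.8000%
Mean R_m = (9.6 + 8.5 − 2.1 − 8.8 + 1.2) / 5 = 1.6800%
Σ(R_i − R̄_i)(R_m − R̄_m) = 174.5900  ⇒  Cov = 174.5900 / 4 = 43.6475
Σ(R_m − R̄_m)² = 233.5880  ⇒  Var(R_m) = 233.5880 / 4 = 58.3970
β = Cov / Var(R_m) = 43.6475 / 58.3970 = 0.7474
E(R) = R_f + β × MRP = 2.22% + 0.7474 × 6.45% = 7.04%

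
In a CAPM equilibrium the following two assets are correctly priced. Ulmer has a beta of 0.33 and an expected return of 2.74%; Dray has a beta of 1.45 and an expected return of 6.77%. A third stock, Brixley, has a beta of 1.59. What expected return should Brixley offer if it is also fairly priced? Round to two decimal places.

7.27%

MRP (SML slope) = (6.77% − 2.74%) / (1.45 − 0.33) = 4.03% / 1.12 = 3.5982%
R_f (intercept) = 2.74% − 0.33 × 3.5982% = 1.5526%
E(R_Brixley) = R_f + β × MRP = 1.5526% + 1.59 × 3.5982% = 7.27%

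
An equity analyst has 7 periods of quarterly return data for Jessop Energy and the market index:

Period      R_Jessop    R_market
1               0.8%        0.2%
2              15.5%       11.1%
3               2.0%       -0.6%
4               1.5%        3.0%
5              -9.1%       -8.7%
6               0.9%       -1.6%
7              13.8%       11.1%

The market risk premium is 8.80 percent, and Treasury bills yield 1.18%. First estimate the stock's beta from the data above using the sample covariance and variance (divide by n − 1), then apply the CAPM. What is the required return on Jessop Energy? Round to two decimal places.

Mean R_i = (0.8 + 15.5 + 2.0 + 1.5 − 9.1 + 0.9 + 13.8) / 7 = 3.6286%
Mean R_m = (0.2 + 11.1 − 0.6 + 3.0 − 8.7 − 1.6 + 11.1) / 7 = 2.0714%
Σ(R_i − R̄_i)(R_m − R̄_m) = 353.8057  ⇒  Cov = 353.8057 / 6 = 58.9676
Σ(R_m − R̄_m)² = 304.0343  ⇒  Var(R_m) = 304.0343 / 6 = 50.6724
β = Cov / Var(R_m) = 58.9676 / 50.6724 = 1.1637
E(R) = R_f + β × MRP = 1.18% + 1.1637 × 8.80% = 11.42%

11.42%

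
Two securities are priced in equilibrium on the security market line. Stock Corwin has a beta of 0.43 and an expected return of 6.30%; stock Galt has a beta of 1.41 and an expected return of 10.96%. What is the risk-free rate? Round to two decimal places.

Both satisfy E(R) = R_f + β·MRP, so the slope of the SML is
MRP = (10.96% − 6.30%) / (1.41 − 0.43) = 4.66% / 0.98 = 4.7551%
R_f = E(R_Corwin) − β_Corwin·MRP = 6.30% − 0.43 × 4.7551% = 4.2553%

4.26%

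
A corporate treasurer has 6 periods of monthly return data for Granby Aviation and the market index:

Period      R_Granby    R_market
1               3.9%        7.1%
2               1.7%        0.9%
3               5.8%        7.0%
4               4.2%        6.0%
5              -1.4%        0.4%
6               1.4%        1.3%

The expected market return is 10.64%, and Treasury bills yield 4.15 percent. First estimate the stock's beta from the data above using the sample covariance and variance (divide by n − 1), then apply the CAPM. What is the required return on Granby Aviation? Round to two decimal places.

8.78%

Mean R_i = (3.9 + 1.7 + 5.8 + 4.2 − 1.4 + 1.4) / 6 = 2.6000%
Mean R_m = (7.1 + 0.9 + 7.0 + 6.0 + 0.4 + 1.3) / 6 = 3.7833%
Σ(R_i − R̄_i)(R_m − R̄_m) = 37.2600  ⇒  Cov = 37.2600 / 5 = 7.4520
Σ(R_m − R̄_m)² = 52.1883  ⇒  Var(R_m) = 52.1883 / 5 = 10.4377
β = Cov / Var(R_m) = 7.4520 / 10.4377 = 0.7140
MRP = 10.64% − 4.15% = 6.49%
E(R) = R_f + β × MRP = 4.15% + 0.7140 × 6.49% = 8.78%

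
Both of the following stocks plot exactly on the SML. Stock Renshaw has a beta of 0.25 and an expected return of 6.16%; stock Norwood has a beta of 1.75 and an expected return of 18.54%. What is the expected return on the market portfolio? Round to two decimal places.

Both satisfy E(R) = R_f + β·MRP, so the slope of the SML is
MRP = (18.54% − 6.16%) / (1.75 − 0.25) = 12.38% / 1.50 = 8.2533%
R_f = E(R_Renshaw) − β_Renshaw·MRP = 6.16% − 0.25 × 8.2533% = 4.0967%
E(R_m) = R_f + MRP = 4.0967% + 8.2533% = 12.35%

12.35%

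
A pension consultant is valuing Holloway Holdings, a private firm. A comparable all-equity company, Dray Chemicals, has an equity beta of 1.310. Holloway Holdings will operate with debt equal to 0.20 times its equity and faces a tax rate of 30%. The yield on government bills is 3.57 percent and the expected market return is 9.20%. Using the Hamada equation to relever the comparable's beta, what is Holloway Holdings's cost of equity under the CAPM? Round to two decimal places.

11.98%

β_L = β_U × [1 + (1 − t)(D/E)] = 1.310 × [1 + (1 − 0.30) × 0.20]
    = 1.310 × [1 + 0.70 × 0.20] = 1.310 × 1.1400 = 1.4934
MRP = 9.20% − 3.57% = 5.63%
E(R) = R_f + β_L × MRP = 3.57% + 1.4934 × 5.63% = 11.98%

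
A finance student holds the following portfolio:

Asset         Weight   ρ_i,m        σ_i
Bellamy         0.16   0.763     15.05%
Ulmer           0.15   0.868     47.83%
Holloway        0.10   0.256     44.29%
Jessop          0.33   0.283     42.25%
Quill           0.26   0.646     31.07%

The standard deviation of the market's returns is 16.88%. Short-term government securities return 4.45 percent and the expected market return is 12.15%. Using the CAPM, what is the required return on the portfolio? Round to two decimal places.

12.83%

β_Bellamy = 0.763 × 15.05% / 16.88% = 0.6803
β_Ulmer = 0.868 × 47.83% / 16.88% = 2.4595
β_Holloway = 0.256 × 44.29% / 16.88% = 0.6717
β_Jessop = 0.283 × 42.25% / 16.88% = 0.7083
β_Quill = 0.646 × 31.07% / 16.88% = 1.1891
β_P = Σ w_i β_i = 0.16×0.6803 + 0.15×2.4595 + 0.10×0.6717 + 0.33×0.7083 + 0.26×1.1891 = 1.0878
MRP = 12.15% − 4.45% = 7.70%
E(R_P) = R_f + β_P × MRP = 4.45% + 1.0878 × 7.70% = 12.83%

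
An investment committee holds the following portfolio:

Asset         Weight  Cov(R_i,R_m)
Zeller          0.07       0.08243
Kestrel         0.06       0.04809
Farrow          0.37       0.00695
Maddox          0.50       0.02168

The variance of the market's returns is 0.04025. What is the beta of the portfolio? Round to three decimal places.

0.548

β_Zeller = 0.08243 / 0.04025 = 2.0480
β_Kestrel = 0.04809 / 0.04025 = 1.1948
β_Farrow = 0.00695 / 0.04025 = 0.1727
β_Maddox = 0.02168 / 0.04025 = 0.5386
β_P = Σ w_i β_i = 0.07×2.0480 + 0.06×1.1948 + 0.37×0.1727 + 0.50×0.5386 = 0.5482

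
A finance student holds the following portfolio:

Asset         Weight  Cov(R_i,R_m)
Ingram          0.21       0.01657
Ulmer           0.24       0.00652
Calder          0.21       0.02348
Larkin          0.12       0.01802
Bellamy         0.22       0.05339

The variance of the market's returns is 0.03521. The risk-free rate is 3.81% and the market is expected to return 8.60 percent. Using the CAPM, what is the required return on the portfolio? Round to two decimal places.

β_Ingram = 0.01657 / 0.03521 = 0.4706
β_Ulmer = 0.00652 / 0.03521 = 0.1852
β_Calder = 0.02348 / 0.03521 = 0.6669
β_Larkin = 0.01802 / 0.03521 = 0.5118
β_Bellamy = 0.05339 / 0.03521 = 1.5163
β_P = Σ w_i β_i = 0.21×0.4706 + 0.24×0.1852 + 0.21×0.6669 + 0.12×0.5118 + 0.22×1.5163 = 0.6783
MRP = 8.60% − 3.81% = 4.79%
E(R_P) = R_f + β_P × MRP = 3.81% + 0.6783 × 4.79% = 7.06%

7.06%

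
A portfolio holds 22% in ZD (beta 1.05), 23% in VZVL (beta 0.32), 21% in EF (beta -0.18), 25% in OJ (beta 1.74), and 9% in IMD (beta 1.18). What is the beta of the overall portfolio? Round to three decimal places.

β_P = Σ w_i β_i = 0.22×1.05 + 0.23×0.32 + 0.21×-0.18 + 0.25×1.74 + 0.09×1.18 = 0.8080

0.808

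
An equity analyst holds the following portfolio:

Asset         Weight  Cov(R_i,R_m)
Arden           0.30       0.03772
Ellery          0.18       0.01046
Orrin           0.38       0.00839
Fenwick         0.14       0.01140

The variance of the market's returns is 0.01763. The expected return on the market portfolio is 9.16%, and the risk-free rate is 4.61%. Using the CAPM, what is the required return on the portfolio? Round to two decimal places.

9.25%

β_Arden = 0.03772 / 0.01763 = 2.1395
β_Ellery = 0.01046 / 0.01763 = 0.5933
β_Orrin = 0.00839 / 0.01763 = 0.4759
β_Fenwick = 0.01140 / 0.01763 = 0.6466
β_P = Σ w_i β_i = 0.30×2.1395 + 0.18×0.5933 + 0.38×0.4759 + 0.14×0.6466 = 1.0200
MRP = 9.16% − 4.61% = 4.55%
E(R_P) = R_f + β_P × MRP = 4.61% + 1.0200 × 4.55% = 9.25%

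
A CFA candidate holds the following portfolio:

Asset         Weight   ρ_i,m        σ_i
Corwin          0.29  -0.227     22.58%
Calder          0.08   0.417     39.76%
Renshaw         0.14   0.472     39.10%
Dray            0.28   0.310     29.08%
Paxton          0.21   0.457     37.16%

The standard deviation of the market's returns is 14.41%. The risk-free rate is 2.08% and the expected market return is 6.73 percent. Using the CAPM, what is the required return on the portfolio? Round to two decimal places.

β_Corwin = -0.227 × 22.58% / 14.41% = -0.3557
β_Calder = 0.417 × 39.76% / 14.41% = 1.1506
β_Renshaw = 0.472 × 39.10% / 14.41% = 1.2807
β_Dray = 0.310 × 29.08% / 14.41% = 0.6256
β_Paxton = 0.457 × 37.16% / 14.41% = 1.1785
β_P = Σ w_i β_i = 0.29×-0.3557 + 0.08×1.1506 + 0.14×1.2807 + 0.28×0.6256 + 0.21×1.1785 = 0.5908
MRP = 6.73% − 2.08% = 4.65%
E(R_P) = R_f + β_P × MRP = 2.08% + 0.5908 × 4.65% = 4.83%

4.83%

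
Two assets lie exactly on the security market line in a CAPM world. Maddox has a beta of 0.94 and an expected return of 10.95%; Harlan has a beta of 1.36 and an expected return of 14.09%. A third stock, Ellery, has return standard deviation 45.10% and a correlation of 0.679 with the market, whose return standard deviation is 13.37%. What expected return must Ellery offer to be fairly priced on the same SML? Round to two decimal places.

21.05%

MRP = (14.09% − 10.95%) / (1.36 − 0.94) = 7.4762%
R_f = 10.95% − 0.94 × 7.4762% = 3.9224%
β_Ellery = ρ·σ_i/σ_m = 0.679 × 45.10 / 13.37 = 2.2904
E(R_Ellery) = R_f + β × MRP = 3.9224% + 2.2904 × 7.4762% = 21.05%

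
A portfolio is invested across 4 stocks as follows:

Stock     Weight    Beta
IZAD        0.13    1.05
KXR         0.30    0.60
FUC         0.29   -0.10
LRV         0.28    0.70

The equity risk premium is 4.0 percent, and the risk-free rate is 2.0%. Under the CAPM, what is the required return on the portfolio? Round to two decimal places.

3.93%

β_P = Σ w_i β_i = 0.13×1.05 + 0.30×0.60 + 0.29×-0.10 + 0.28×0.70 = 0.4835
E(R_P) = R_f + β_P × MRP = 2.0% + 0.4835 × 4.0% = 3.93%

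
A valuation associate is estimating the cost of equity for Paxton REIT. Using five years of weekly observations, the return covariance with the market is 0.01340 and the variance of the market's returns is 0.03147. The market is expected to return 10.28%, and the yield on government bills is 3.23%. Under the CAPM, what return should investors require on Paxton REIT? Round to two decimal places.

β = Cov(R_i, R_m) / Var(R_m) = 0.01340 / 0.03147 = 0.4258
MRP = 10.28% − 3.23% = 7.05%
E(R) = R_f + β × MRP = 3.23% + 0.4258 × 7.05% = 6.23%

6.23%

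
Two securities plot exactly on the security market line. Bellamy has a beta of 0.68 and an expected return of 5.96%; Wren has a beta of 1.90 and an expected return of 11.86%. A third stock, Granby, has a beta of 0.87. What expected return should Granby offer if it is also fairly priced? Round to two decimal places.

MRP (SML slope) = (11.86% − 5.96%) / (1.90 − 0.68) = 5.90% / 1.22 = 4.8361%
R_f (intercept) = 5.96% − 0.68 × 4.8361% = 2.6715%
E(R_Granby) = R_f + β × MRP = 2.6715% + 0.87 × 4.8361% = 6.88%

6.88%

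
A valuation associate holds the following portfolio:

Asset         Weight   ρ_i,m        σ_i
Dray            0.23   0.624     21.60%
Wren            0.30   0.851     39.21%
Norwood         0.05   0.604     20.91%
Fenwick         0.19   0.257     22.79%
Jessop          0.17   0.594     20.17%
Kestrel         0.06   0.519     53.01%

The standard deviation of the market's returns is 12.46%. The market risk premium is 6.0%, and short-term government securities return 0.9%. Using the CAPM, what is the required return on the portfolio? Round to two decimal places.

9.83%

β_Dray = 0.624 × 21.60% / 12.46% = 1.0817
β_Wren = 0.851 × 39.21% / 12.46% = 2.6780
β_Norwood = 0.604 × 20.91% / 12.46% = 1.0136
β_Fenwick = 0.257 × 22.79% / 12.46% = 0.4701
β_Jessop = 0.594 × 20.17% / 12.46% = 0.9616
β_Kestrel = 0.519 × 53.01% / 12.46% = 2.2080
β_P = Σ w_i β_i = 0.23×1.0817 + 0.30×2.6780 + 0.05×1.0136 + 0.19×0.4701 + 0.17×0.9616 + 0.06×2.2080 = 1.4881
E(R_P) = R_f + β_P × MRP = 0.9% + 1.4881 × 6.0% = 9.83%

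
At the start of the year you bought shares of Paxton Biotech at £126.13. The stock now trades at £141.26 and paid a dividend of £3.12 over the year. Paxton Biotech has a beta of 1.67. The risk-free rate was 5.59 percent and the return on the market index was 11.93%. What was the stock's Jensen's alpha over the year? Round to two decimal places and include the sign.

-1.71%

Realised HPR = (P1 + D1 − P0) / P0 = (141.26 + 3.12 − 126.13) / 126.13 = 18.25 / 126.13 = 14.4692%
MRP = 11.93% − 5.59% = 6.34%
CAPM required = R_f + β·MRP = 5.59% + 1.67 × 6.34% = 16.1778%
α = realised − required = 14.4692% − 16.1778% = -1.71%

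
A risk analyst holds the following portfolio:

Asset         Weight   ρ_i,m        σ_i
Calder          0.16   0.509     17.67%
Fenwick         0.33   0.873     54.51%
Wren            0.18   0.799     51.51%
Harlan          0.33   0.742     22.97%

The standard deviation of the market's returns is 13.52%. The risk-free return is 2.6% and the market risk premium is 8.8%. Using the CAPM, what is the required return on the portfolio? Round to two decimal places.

β_Calder = 0.509 × 17.67% / 13.52% = 0.6652
β_Fenwick = 0.873 × 54.51% / 13.52% = 3.5198
β_Wren = 0.799 × 51.51% / 13.52% = 3.0441
β_Harlan = 0.742 × 22.97% / 13.52% = 1.2606
β_P = Σ w_i β_i = 0.16×0.6652 + 0.33×3.5198 + 0.18×3.0441 + 0.33×1.2606 = 2.2319
E(R_P) = R_f + β_P × MRP = 2.6% + 2.2319 × 8.8% = 22.24%

22.24%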